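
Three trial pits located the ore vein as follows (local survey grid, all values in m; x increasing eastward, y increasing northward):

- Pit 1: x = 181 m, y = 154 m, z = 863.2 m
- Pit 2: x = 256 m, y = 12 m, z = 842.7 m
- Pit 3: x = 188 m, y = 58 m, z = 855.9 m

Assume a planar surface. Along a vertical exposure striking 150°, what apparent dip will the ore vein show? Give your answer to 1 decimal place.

7.5°

Let the plane be z = a·x + b·y + c.
Pit 2−Pit 1: 75a − 142b = −20.5;  Pit 3−Pit 1: 7a − 96b = −7.3.
Solving gives a = −0.15008, b = 0.06510.
Unit vector along 150° is (sin 150°, cos 150°) = (0.5000, -0.8660).
Slope in that direction = a·(0.5000) + b·(-0.8660) = −0.13142.
Apparent dip = arctan|0.13142| = 7.5° (true dip is 9.3°, so apparent ≤ true as expected).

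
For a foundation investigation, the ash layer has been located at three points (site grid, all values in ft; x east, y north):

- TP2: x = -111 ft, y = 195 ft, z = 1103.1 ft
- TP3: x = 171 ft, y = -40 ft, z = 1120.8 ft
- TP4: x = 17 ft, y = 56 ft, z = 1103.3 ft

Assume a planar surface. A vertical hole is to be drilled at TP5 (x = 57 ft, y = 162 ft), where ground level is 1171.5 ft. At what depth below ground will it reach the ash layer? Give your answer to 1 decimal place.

Two edge vectors: TP2→TP3 = (282, -235, 17.7), TP2→TP4 = (128, -139, 0.2).
Normal n = (TP2→TP3) × (TP2→TP4) = (2413.3, 2209.2, -9118).
So ∂z/∂x = −n_x/n_z = 0.26467 and ∂z/∂y = −n_y/n_z = 0.24229.
Intercept c from TP2: 1103.1 + 29.38 − 47.25 = 1085.23.
At (57, 162): z_contact = 15.09 + 39.25 + 1085.23 = 1139.57 ft.
Depth below ground = 1171.5 − 1139.57 = 31.9 ft.

31.9 ft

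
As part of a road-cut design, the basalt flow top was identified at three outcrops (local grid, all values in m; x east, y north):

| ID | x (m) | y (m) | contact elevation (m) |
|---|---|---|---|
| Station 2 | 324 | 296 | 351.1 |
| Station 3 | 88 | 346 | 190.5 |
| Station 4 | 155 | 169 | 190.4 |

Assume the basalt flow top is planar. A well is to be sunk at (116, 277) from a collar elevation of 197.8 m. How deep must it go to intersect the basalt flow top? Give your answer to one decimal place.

5.9 m

Let the plane be z = a·x + b·y + c.
Station 3−Station 2: −236a + 50b = −160.6;  Station 4−Station 2: −169a − 127b = −160.7.
Solving gives a = 0.73997, b = 0.28067.
Then c = 351.1 − a·324 − b·296 = 28.27.
At (116, 277): z_contact = 85.84 + 77.74 + 28.27 = 191.85 m.
Depth below ground = 197.8 − 191.85 = 5.9 m.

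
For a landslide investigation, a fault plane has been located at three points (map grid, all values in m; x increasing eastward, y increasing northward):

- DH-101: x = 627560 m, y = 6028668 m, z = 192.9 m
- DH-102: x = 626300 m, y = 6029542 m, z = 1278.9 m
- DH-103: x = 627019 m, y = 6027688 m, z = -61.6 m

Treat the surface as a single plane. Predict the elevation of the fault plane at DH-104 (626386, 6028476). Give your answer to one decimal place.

669.6 m

Two edge vectors: DH-101→DH-102 = (-1260, 874, 1086), DH-101→DH-103 = (-541, -980, -254.5).
Normal n = (DH-101→DH-102) × (DH-101→DH-103) = (841847, -908196, 1707634).
So ∂z/∂x = −n_x/n_z = −0.492990301 and ∂z/∂y = −n_y/n_z = 0.531844646.
Intercept c from DH-101: 192.9 + 309380.99 − 3206314.80 = −2896740.90.
At (626386, 6028476): z = −308802.2 + 3206212.7 − 2896740.90 = 669.6 m.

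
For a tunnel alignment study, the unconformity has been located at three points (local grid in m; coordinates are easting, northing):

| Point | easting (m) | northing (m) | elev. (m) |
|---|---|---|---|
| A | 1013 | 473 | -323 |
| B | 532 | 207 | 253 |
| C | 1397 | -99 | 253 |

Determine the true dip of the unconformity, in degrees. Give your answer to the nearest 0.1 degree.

54.5°

Two edge vectors: A→B = (-481, -266, 576), A→C = (384, -572, 576).
Normal n = (A→B) × (A→C) = (176256, 498240, 377276).
So ∂z/∂easting = −n_x/n_z = −0.46718 and ∂z/∂northing = −n_y/n_z = −1.32062.
Gradient magnitude |∇z| = √(a² + b²) = √(0.21826 + 1.74405) = 1.40082.
True dip = arctan(1.40082) = 54.5°, dipping toward NNE (azimuth ≈ 019°).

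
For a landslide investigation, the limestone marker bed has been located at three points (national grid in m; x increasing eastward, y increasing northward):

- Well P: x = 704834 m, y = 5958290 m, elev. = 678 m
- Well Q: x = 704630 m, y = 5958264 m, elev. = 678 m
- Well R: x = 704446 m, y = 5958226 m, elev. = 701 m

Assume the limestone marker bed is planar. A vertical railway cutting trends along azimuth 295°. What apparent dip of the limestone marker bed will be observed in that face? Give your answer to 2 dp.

40.39°

Two edge vectors: Well P→Well Q = (-204, -26, 0), Well P→Well R = (-388, -64, 23).
Normal n = (Well P→Well Q) × (Well P→Well R) = (-598, 4692, 2968).
So ∂z/∂x = −n_x/n_z = 0.20148 and ∂z/∂y = −n_y/n_z = −1.58086.
Unit vector along 295° is (sin 295°, cos 295°) = (-0.9063, 0.4226).
Slope in that direction = a·(-0.9063) + b·(0.4226) = −0.85071.
Apparent dip = arctan|0.85071| = 40.39° (true dip is 57.9°, so apparent ≤ true as expected).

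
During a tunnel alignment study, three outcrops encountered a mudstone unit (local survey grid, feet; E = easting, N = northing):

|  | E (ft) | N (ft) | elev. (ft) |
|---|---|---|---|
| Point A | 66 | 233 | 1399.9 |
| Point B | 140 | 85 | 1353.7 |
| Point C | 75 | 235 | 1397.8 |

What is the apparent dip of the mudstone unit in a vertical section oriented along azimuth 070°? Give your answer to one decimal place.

11.1°

Two edge vectors: Point A→Point B = (74, -148, -46.2), Point A→Point C = (9, 2, -2.1).
Normal n = (Point A→Point B) × (Point A→Point C) = (403.2, -260.4, 1480).
So ∂z/∂E = −n_x/n_z = −0.27243 and ∂z/∂N = −n_y/n_z = 0.17595.
Unit vector along 070° is (sin 70°, cos 70°) = (0.9397, 0.3420).
Slope in that direction = a·(0.9397) + b·(0.3420) = −0.19583.
Apparent dip = arctan|0.19583| = 11.1° (true dip is 18.0°, so apparent ≤ true as expected).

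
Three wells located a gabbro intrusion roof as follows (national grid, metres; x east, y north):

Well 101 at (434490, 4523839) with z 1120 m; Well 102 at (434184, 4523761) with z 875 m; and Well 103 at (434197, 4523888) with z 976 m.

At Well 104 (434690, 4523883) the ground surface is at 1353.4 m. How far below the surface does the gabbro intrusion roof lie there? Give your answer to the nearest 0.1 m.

78.4 m

Two edge vectors: Well 101→Well 102 = (-306, -78, -245), Well 101→Well 103 = (-293, 49, -144).
Normal n = (Well 101→Well 102) × (Well 101→Well 103) = (23237, 27721, -37848).
So ∂z/∂x = −n_x/n_z = 0.613955823 and ∂z/∂y = −n_y/n_z = 0.732429719.
Intercept c from Well 101: 1120 − 266757.67 − 3313394.13 = −3579031.79.
At (434690, 4523883): z_contact = 266880.46 + 3313426.35 − 3579031.79 = 1275.02 m.
Depth below ground = 1353.4 − 1275.02 = 78.4 m.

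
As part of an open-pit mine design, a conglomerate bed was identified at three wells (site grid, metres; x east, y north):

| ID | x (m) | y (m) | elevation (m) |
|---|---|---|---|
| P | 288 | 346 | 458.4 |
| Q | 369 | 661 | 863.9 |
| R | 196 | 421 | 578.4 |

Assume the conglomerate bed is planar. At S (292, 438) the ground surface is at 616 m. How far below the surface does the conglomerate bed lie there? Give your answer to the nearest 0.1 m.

35.0 m

Let the plane be z = a·x + b·y + c.
Q−P: 81a + 315b = 405.5;  R−P: −92a + 75b = 120.
Solving gives a = −0.21074, b = 1.34149.
Then c = 458.4 − a·288 − b·346 = 54.94.
At (292, 438): z_contact = −61.54 + 587.57 + 54.94 = 580.97 m.
Depth below ground = 616 − 580.97 = 35.0 m.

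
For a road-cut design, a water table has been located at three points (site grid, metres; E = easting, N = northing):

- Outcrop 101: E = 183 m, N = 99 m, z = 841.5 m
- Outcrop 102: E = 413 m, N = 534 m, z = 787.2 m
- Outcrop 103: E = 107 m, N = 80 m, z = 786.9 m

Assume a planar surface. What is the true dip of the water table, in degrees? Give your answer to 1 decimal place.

46.2°

Let the plane be z = a·E + b·N + c.
Outcrop 102−Outcrop 101: 230a + 435b = −54.3;  Outcrop 103−Outcrop 101: −76a − 19b = −54.6.
Solving gives a = 0.86381, b = −0.58155.
Gradient magnitude |∇z| = √(a² + b²) = √(0.74617 + 0.33821) = 1.04133.
True dip = arctan(1.04133) = 46.2°, dipping toward NW (azimuth ≈ 304°).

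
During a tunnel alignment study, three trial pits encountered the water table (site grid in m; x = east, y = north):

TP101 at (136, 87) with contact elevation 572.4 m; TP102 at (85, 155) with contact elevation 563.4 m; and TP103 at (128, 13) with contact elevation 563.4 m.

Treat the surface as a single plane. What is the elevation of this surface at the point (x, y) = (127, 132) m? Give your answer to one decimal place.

Let the plane be z = a·x + b·y + c.
TP102−TP101: −51a + 68b = −9;  TP103−TP101: −8a − 74b = −9.
Solving gives a = 0.29597, b = 0.08962.
Then c = 572.4 − a·136 − b·87 = 524.35.
At (127, 132): z = 37.6 + 11.8 + 524.35 = 573.8 m.

573.8 m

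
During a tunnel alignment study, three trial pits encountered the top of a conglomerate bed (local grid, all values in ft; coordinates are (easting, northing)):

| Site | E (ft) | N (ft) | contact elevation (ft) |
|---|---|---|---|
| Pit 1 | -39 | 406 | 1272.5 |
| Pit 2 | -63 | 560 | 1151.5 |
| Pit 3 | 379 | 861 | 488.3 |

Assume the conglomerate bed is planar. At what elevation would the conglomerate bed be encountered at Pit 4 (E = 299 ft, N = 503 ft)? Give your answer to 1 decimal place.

Two edge vectors: Pit 1→Pit 2 = (-24, 154, -121), Pit 1→Pit 3 = (418, 455, -784.2).
Normal n = (Pit 1→Pit 2) × (Pit 1→Pit 3) = (-65711.8, -69398.8, -75292).
So ∂z/∂E = −n_x/n_z = −0.87276 and ∂z/∂N = −n_y/n_z = −0.92173.
Intercept c from Pit 1: 1272.5 − 34.04 + 374.22 = 1612.68.
At (299, 503): z = −261.0 − 463.6 + 1612.68 = 888.1 ft.

888.1 ft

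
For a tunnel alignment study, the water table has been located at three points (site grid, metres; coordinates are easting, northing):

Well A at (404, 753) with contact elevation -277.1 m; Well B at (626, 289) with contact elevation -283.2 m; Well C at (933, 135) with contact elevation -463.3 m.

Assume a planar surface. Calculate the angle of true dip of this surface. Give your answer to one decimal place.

40.0°

Let the plane be z = a·easting + b·northing + c.
Well B−Well A: 222a − 464b = −6.1;  Well C−Well A: 529a − 618b = −186.2.
Solving gives a = −0.76323, b = −0.35202.
Gradient magnitude |∇z| = √(a² + b²) = √(0.58252 + 0.12392) = 0.84050.
True dip = arctan(0.84050) = 40.0°, dipping toward ENE (azimuth ≈ 065°).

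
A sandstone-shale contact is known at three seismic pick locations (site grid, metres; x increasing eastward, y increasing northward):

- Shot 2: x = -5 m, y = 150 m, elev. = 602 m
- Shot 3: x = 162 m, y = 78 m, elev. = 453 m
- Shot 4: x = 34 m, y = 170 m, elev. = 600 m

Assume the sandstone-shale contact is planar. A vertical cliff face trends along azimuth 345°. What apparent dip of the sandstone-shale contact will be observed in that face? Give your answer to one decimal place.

44.8°

Let the plane be z = a·x + b·y + c.
Shot 3−Shot 2: 167a − 72b = −149;  Shot 4−Shot 2: 39a + 20b = −2.
Solving gives a = −0.50813, b = 0.89086.
Unit vector along 345° is (sin 345°, cos 345°) = (-0.2588, 0.9659).
Slope in that direction = a·(-0.2588) + b·(0.9659) = 0.99202.
Apparent dip = arctan|0.99202| = 44.8° (true dip is 45.7°, so apparent ≤ true as expected).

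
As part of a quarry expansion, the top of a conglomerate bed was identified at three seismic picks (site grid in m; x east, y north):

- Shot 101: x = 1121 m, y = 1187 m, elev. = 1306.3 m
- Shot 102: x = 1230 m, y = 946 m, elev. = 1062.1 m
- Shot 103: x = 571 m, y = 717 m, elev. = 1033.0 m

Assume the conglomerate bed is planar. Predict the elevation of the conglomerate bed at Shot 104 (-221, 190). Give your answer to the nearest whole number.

Let the plane be z = a·x + b·y + c.
Shot 102−Shot 101: 109a − 241b = −244.2;  Shot 103−Shot 101: −550a − 470b = −273.3.
Solving gives a = −0.26613, b = 0.89291.
Then c = 1306.3 − a·1121 − b·1187 = 544.74.
At (-221, 190): z = 58.8 + 169.7 + 544.74 = 773.2 m.

773 m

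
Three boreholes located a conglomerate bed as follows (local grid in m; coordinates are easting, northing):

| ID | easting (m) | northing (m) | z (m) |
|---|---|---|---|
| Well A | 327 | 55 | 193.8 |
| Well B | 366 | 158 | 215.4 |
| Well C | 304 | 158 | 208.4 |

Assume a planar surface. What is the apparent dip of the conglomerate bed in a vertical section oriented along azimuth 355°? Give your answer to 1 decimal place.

8.9°

Two edge vectors: Well A→Well B = (39, 103, 21.6), Well A→Well C = (-23, 103, 14.6).
Normal n = (Well A→Well B) × (Well A→Well C) = (-721, -1066.2, 6386).
So ∂z/∂easting = −n_x/n_z = 0.11290 and ∂z/∂northing = −n_y/n_z = 0.16696.
Unit vector along 355° is (sin 355°, cos 355°) = (-0.0872, 0.9962).
Slope in that direction = a·(-0.0872) + b·(0.9962) = 0.15648.
Apparent dip = arctan|0.15648| = 8.9° (true dip is 11.4°, so apparent ≤ true as expected).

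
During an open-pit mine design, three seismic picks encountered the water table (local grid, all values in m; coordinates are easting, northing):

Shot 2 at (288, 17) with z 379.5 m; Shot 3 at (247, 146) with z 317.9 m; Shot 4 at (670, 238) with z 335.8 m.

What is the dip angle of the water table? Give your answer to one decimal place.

Let the plane be z = a·easting + b·northing + c.
Shot 3−Shot 2: −41a + 129b = −61.6;  Shot 4−Shot 2: 382a + 221b = −43.7.
Solving gives a = 0.13672, b = −0.43406.
Gradient magnitude |∇z| = √(a² + b²) = √(0.01869 + 0.18841) = 0.45509.
True dip = arctan(0.45509) = 24.5°, dipping toward NNW (azimuth ≈ 343°).

24.5°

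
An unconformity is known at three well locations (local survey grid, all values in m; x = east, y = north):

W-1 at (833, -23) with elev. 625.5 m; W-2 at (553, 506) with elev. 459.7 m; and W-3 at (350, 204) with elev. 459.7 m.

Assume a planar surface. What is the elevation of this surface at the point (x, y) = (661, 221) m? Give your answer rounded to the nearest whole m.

Two edge vectors: W-1→W-2 = (-280, 529, -165.8), W-1→W-3 = (-483, 227, -165.8).
Normal n = (W-1→W-2) × (W-1→W-3) = (-50071.6, 33657.4, 191947).
So ∂z/∂x = −n_x/n_z = 0.26086 and ∂z/∂y = −n_y/n_z = −0.17535.
Intercept c from W-1: 625.5 − 217.30 − 4.03 = 404.17.
At (661, 221): z = 172.4 − 38.8 + 404.17 = 537.8 m.

538 m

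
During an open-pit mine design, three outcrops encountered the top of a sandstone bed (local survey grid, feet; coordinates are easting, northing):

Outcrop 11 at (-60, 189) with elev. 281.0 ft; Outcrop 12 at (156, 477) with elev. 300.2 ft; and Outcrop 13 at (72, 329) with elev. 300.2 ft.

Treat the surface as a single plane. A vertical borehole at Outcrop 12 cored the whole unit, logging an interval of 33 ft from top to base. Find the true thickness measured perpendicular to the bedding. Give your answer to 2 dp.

Two edge vectors: Outcrop 11→Outcrop 12 = (216, 288, 19.2), Outcrop 11→Outcrop 13 = (132, 140, 19.2).
Normal n = (Outcrop 11→Outcrop 12) × (Outcrop 11→Outcrop 13) = (2841.6, -1612.8, -7776).
So ∂z/∂easting = −n_x/n_z = 0.36543 and ∂z/∂northing = −n_y/n_z = −0.20741.
|∇z| = √(a²+b²) = 0.42019, so dip δ = arctan(0.42019) = 22.79°.
True thickness = vertical thickness × cos δ = 33 × cos 22.79° = 30.42 ft.

30.42 ft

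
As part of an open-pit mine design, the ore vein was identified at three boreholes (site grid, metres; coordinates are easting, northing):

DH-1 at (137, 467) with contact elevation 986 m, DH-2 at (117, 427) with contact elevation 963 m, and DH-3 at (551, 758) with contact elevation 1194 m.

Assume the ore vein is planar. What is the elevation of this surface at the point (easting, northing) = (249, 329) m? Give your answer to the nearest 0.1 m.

Two edge vectors: DH-1→DH-2 = (-20, -40, -23), DH-1→DH-3 = (414, 291, 208).
Normal n = (DH-1→DH-2) × (DH-1→DH-3) = (-1627, -5362, 10740).
So ∂z/∂easting = −n_x/n_z = 0.15149 and ∂z/∂northing = −n_y/n_z = 0.49926.
Intercept c from DH-1: 986 − 20.75 − 233.15 = 732.09.
At (249, 329): z = 37.7 + 164.3 + 732.09 = 934.1 m.

934.1 m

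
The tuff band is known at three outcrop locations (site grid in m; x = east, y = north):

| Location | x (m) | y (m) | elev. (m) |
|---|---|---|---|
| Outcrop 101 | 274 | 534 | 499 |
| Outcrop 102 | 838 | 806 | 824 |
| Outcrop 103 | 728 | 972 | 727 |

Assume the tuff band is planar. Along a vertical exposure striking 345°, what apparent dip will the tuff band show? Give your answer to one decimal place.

17.6°

Two edge vectors: Outcrop 101→Outcrop 102 = (564, 272, 325), Outcrop 101→Outcrop 103 = (454, 438, 228).
Normal n = (Outcrop 101→Outcrop 102) × (Outcrop 101→Outcrop 103) = (-80334, 18958, 123544).
So ∂z/∂x = −n_x/n_z = 0.65025 and ∂z/∂y = −n_y/n_z = −0.15345.
Unit vector along 345° is (sin 345°, cos 345°) = (-0.2588, 0.9659).
Slope in that direction = a·(-0.2588) + b·(0.9659) = −0.31652.
Apparent dip = arctan|0.31652| = 17.6° (true dip is 33.7°, so apparent ≤ true as expected).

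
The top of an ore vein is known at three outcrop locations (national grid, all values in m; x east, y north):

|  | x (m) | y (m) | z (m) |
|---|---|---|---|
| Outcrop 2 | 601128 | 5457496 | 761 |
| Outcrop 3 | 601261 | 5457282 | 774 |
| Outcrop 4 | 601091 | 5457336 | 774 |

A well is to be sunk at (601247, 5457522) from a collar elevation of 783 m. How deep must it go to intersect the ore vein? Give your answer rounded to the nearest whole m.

Two edge vectors: Outcrop 2→Outcrop 3 = (133, -214, 13), Outcrop 2→Outcrop 4 = (-37, -160, 13).
Normal n = (Outcrop 2→Outcrop 3) × (Outcrop 2→Outcrop 4) = (-702, -2210, -29198).
So ∂z/∂x = −n_x/n_z = −0.02404274 and ∂z/∂y = −n_y/n_z = −0.07569012.
Intercept c from Outcrop 2: 761 + 14452.77 + 413078.50 = 428292.27.
At (601247, 5457522): z_contact = −14455.6 − 413080.5 + 428292.27 = 756.2 m.
Depth below ground = 783 − 756.2 = 27 m.

27 m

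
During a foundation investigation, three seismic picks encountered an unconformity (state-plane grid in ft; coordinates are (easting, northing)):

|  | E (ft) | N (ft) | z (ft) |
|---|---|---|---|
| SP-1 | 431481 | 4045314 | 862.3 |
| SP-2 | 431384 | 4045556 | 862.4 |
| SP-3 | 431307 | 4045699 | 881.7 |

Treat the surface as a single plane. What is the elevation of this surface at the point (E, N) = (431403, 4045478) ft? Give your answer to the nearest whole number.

874 ft

Two edge vectors: SP-1→SP-2 = (-97, 242, 0.1), SP-1→SP-3 = (-174, 385, 19.4).
Normal n = (SP-1→SP-2) × (SP-1→SP-3) = (4656.3, 1864.4, 4763).
So ∂z/∂E = −n_x/n_z = −0.97759815 and ∂z/∂N = −n_y/n_z = −0.39143397.
Intercept c from SP-1: 862.3 + 421815.03 + 1583473.32 = 2006150.65.
At (431403, 4045478): z = −421738.8 − 1583537.5 + 2006150.65 = 874.4 ft.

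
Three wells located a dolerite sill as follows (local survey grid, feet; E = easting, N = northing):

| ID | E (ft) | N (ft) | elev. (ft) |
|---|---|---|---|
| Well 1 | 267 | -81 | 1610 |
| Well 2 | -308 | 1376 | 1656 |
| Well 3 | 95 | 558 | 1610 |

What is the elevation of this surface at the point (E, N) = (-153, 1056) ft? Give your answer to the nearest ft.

1639 ft

Let the plane be z = a·E + b·N + c.
Well 2−Well 1: −575a + 1457b = 46;  Well 3−Well 1: −172a + 639b = 0.
Solving gives a = −0.25162, b = −0.06773.
Then c = 1610 − a·267 − b·-81 = 1671.70.
At (-153, 1056): z = 38.5 − 71.5 + 1671.70 = 1638.7 ft.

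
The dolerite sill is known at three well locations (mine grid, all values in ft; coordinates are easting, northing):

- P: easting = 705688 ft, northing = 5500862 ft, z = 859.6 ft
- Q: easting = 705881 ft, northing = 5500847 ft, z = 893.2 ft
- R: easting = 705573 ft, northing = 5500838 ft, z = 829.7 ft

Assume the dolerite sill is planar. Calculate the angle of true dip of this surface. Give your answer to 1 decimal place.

Two edge vectors: P→Q = (193, -15, 33.6), P→R = (-115, -24, -29.9).
Normal n = (P→Q) × (P→R) = (1254.9, 1906.7, -6357).
So ∂z/∂easting = −n_x/n_z = 0.19740 and ∂z/∂northing = −n_y/n_z = 0.29994.
Gradient magnitude |∇z| = √(a² + b²) = √(0.03897 + 0.08996) = 0.35907.
True dip = arctan(0.35907) = 19.8°, dipping toward SSW (azimuth ≈ 213°).

19.8°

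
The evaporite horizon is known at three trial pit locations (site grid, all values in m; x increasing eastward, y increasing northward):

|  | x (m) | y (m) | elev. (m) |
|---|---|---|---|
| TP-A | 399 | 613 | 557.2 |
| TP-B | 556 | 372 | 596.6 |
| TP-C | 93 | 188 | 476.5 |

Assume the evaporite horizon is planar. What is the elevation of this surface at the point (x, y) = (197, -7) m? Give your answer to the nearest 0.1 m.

502.4 m

Let the plane be z = a·x + b·y + c.
TP-B−TP-A: 157a − 241b = 39.4;  TP-C−TP-A: −306a − 425b = −80.7.
Solving gives a = 0.25766, b = 0.00437.
Then c = 557.2 − a·399 − b·613 = 451.72.
At (197, -7): z = 50.8 − 0.0 + 451.72 = 502.4 m.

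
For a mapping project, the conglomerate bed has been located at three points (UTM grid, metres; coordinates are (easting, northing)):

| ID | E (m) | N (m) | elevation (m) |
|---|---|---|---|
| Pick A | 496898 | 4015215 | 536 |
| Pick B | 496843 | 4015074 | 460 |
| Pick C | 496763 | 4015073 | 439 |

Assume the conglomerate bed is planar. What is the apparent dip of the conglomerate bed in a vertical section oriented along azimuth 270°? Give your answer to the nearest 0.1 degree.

14.4°

Two edge vectors: Pick A→Pick B = (-55, -141, -76), Pick A→Pick C = (-135, -142, -97).
Normal n = (Pick A→Pick B) × (Pick A→Pick C) = (2885, 4925, -11225).
So ∂z/∂E = −n_x/n_z = 0.25702 and ∂z/∂N = −n_y/n_z = 0.43875.
Unit vector along 270° is (sin 270°, cos 270°) = (-1.0000, -0.0000).
Slope in that direction = a·(-1.0000) + b·(-0.0000) = −0.25702.
Apparent dip = arctan|0.25702| = 14.4° (true dip is 27.0°, so apparent ≤ true as expected).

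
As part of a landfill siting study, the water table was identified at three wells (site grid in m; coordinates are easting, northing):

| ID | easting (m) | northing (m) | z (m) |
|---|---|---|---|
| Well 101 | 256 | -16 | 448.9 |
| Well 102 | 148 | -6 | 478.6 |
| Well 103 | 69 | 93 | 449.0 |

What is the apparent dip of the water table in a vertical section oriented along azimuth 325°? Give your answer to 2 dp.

Two edge vectors: Well 101→Well 102 = (-108, 10, 29.7), Well 101→Well 103 = (-187, 109, 0.1).
Normal n = (Well 101→Well 102) × (Well 101→Well 103) = (-3236.3, -5543.1, -9902).
So ∂z/∂easting = −n_x/n_z = −0.32683 and ∂z/∂northing = −n_y/n_z = −0.55980.
Unit vector along 325° is (sin 325°, cos 325°) = (-0.5736, 0.8192).
Slope in that direction = a·(-0.5736) + b·(0.8192) = −0.27109.
Apparent dip = arctan|0.27109| = 15.17° (true dip is 33.0°, so apparent ≤ true as expected).

15.17°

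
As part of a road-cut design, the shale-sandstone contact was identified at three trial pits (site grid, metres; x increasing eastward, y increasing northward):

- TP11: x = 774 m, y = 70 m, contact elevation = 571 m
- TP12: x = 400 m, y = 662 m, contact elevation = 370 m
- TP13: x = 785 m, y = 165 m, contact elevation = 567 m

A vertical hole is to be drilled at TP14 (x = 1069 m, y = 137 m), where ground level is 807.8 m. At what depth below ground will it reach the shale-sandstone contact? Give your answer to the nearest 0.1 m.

125.3 m

Two edge vectors: TP11→TP12 = (-374, 592, -201), TP11→TP13 = (11, 95, -4).
Normal n = (TP11→TP12) × (TP11→TP13) = (16727, -3707, -42042).
So ∂z/∂x = −n_x/n_z = 0.397864 and ∂z/∂y = −n_y/n_z = −0.088174.
Intercept c from TP11: 571 − 307.95 + 6.17 = 269.23.
At (1069, 137): z_contact = 425.32 − 12.08 + 269.23 = 682.46 m.
Depth below ground = 807.8 − 682.46 = 125.3 m.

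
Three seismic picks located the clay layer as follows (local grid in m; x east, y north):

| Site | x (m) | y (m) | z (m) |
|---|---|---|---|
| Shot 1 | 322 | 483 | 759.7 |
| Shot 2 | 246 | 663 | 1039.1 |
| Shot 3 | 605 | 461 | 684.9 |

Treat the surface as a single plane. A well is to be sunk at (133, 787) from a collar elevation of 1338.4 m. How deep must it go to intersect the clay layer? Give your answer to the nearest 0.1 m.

97.8 m

Let the plane be z = a·x + b·y + c.
Shot 2−Shot 1: −76a + 180b = 279.4;  Shot 3−Shot 1: 283a − 22b = −74.8.
Solving gives a = −0.14852, b = 1.48951.
Then c = 759.7 − a·322 − b·483 = 88.09.
At (133, 787): z_contact = −19.75 + 1172.25 + 88.09 = 1240.58 m.
Depth below ground = 1338.4 − 1240.58 = 97.8 m.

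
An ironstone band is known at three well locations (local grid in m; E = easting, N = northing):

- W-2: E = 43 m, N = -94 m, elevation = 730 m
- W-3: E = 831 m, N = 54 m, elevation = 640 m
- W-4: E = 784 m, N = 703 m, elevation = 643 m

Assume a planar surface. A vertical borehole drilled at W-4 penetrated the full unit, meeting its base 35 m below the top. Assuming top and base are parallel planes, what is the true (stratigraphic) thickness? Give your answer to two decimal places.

Two edge vectors: W-2→W-3 = (788, 148, -90), W-2→W-4 = (741, 797, -87).
Normal n = (W-2→W-3) × (W-2→W-4) = (58854, 1866, 518368).
So ∂z/∂E = −n_x/n_z = −0.11354 and ∂z/∂N = −n_y/n_z = −0.00360.
|∇z| = √(a²+b²) = 0.11359, so dip δ = arctan(0.11359) = 6.48°.
True thickness = vertical thickness × cos δ = 35 × cos 6.48° = 34.78 m.

34.78 m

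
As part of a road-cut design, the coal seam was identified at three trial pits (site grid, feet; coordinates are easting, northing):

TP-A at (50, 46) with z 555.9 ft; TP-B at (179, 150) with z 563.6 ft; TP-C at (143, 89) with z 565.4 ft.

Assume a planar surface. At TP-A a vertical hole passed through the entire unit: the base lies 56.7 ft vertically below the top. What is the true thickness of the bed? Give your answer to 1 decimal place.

Let the plane be z = a·easting + b·northing + c.
TP-B−TP-A: 129a + 104b = 7.7;  TP-C−TP-A: 93a + 43b = 9.5.
Solving gives a = 0.15925, b = −0.12349.
|∇z| = √(a²+b²) = 0.20152, so dip δ = arctan(0.20152) = 11.39°.
True thickness = vertical thickness × cos δ = 56.7 × cos 11.39° = 55.6 ft.

55.6 ft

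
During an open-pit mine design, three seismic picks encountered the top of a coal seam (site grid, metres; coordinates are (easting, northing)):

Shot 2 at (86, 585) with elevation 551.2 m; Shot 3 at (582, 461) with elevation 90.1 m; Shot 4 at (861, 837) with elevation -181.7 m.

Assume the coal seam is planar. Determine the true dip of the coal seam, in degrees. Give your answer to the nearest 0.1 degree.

Two edge vectors: Shot 2→Shot 3 = (496, -124, -461.1), Shot 2→Shot 4 = (775, 252, -732.9).
Normal n = (Shot 2→Shot 3) × (Shot 2→Shot 4) = (207076.8, 6165.9, 221092).
So ∂z/∂E = −n_x/n_z = −0.93661 and ∂z/∂N = −n_y/n_z = −0.02789.
Gradient magnitude |∇z| = √(a² + b²) = √(0.87724 + 0.00078) = 0.93702.
True dip = arctan(0.93702) = 43.1°, dipping toward E (azimuth ≈ 088°).

43.1°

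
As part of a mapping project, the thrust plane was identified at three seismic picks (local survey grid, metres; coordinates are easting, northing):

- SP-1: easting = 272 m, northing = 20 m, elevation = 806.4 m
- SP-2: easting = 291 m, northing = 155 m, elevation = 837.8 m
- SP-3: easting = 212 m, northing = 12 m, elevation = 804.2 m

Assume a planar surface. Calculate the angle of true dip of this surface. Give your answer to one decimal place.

13.1°

Let the plane be z = a·easting + b·northing + c.
SP-2−SP-1: 19a + 135b = 31.4;  SP-3−SP-1: −60a − 8b = −2.2.
Solving gives a = 0.00576, b = 0.23178.
Gradient magnitude |∇z| = √(a² + b²) = √(0.00003 + 0.05372) = 0.23185.
True dip = arctan(0.23185) = 13.1°, dipping toward S (azimuth ≈ 181°).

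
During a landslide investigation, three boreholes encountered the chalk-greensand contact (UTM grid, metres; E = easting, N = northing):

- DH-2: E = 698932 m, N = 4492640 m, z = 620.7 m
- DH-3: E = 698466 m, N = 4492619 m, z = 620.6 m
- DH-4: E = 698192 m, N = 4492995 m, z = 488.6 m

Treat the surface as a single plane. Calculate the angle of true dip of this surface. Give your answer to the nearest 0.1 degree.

18.8°

Two edge vectors: DH-2→DH-3 = (-466, -21, -0.1), DH-2→DH-4 = (-740, 355, -132.1).
Normal n = (DH-2→DH-3) × (DH-2→DH-4) = (2809.6, -61484.6, -180970).
So ∂z/∂E = −n_x/n_z = 0.01553 and ∂z/∂N = −n_y/n_z = −0.33975.
Gradient magnitude |∇z| = √(a² + b²) = √(0.00024 + 0.11543) = 0.34010.
True dip = arctan(0.34010) = 18.8°, dipping toward N (azimuth ≈ 357°).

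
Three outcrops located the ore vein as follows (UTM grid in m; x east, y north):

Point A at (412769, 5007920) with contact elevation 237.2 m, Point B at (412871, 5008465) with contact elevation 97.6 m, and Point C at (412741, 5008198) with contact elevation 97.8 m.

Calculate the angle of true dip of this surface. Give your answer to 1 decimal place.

43.5°

Two edge vectors: Point A→Point B = (102, 545, -139.6), Point A→Point C = (-28, 278, -139.4).
Normal n = (Point A→Point B) × (Point A→Point C) = (-37164.2, 18127.6, 43616).
So ∂z/∂x = −n_x/n_z = 0.85208 and ∂z/∂y = −n_y/n_z = −0.41562.
Gradient magnitude |∇z| = √(a² + b²) = √(0.72604 + 0.17274) = 0.94804.
True dip = arctan(0.94804) = 43.5°, dipping toward WNW (azimuth ≈ 296°).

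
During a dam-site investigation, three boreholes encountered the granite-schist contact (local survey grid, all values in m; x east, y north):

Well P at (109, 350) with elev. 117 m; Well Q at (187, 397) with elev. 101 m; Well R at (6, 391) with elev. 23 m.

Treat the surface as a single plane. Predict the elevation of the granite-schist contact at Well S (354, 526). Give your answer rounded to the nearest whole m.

Let the plane be z = a·x + b·y + c.
Well Q−Well P: 78a + 47b = −16;  Well R−Well P: −103a + 41b = −94.
Solving gives a = 0.46797, b = −1.11705.
Then c = 117 − a·109 − b·350 = 456.96.
At (354, 526): z = 165.7 − 587.6 + 456.96 = 35.1 m.

35 m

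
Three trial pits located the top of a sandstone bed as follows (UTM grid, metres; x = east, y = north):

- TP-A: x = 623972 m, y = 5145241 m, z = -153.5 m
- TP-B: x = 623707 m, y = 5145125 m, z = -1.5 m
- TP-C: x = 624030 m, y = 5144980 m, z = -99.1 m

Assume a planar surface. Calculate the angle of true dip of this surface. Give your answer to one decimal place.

28.2°

Let the plane be z = a·x + b·y + c.
TP-B−TP-A: −265a − 116b = 152;  TP-C−TP-A: 58a − 261b = 54.4.
Solving gives a = −0.43959, b = −0.30612.
Gradient magnitude |∇z| = √(a² + b²) = √(0.19324 + 0.09371) = 0.53567.
True dip = arctan(0.53567) = 28.2°, dipping toward NE (azimuth ≈ 055°).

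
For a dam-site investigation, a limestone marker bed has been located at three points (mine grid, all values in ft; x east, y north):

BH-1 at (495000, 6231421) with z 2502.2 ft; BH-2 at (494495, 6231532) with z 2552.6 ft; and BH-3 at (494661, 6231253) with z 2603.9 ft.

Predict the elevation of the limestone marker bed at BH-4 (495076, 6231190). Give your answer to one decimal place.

2554.6 ft

Let the plane be z = a·x + b·y + c.
BH-2−BH-1: −505a + 111b = 50.4;  BH-3−BH-1: −339a − 168b = 101.7.
Solving gives a = −0.161313475, b = −0.279849595.
Then c = 2502.2 − a·495000 − b·6231421 = 1826213.01.
At (495076, 6231190): z = −79862.4 − 1743796.0 + 1826213.01 = 2554.6 ft.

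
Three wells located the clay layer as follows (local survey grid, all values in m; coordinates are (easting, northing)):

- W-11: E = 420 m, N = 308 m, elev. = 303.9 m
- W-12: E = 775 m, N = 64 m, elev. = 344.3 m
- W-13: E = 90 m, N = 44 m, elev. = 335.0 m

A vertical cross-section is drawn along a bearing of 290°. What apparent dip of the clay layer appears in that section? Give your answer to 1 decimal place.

Two edge vectors: W-11→W-12 = (355, -244, 40.4), W-11→W-13 = (-330, -264, 31.1).
Normal n = (W-11→W-12) × (W-11→W-13) = (3077.2, -24372.5, -174240).
So ∂z/∂E = −n_x/n_z = 0.01766 and ∂z/∂N = −n_y/n_z = −0.13988.
Unit vector along 290° is (sin 290°, cos 290°) = (-0.9397, 0.3420).
Slope in that direction = a·(-0.9397) + b·(0.3420) = −0.06444.
Apparent dip = arctan|0.06444| = 3.7° (true dip is 8.0°, so apparent ≤ true as expected).

3.7°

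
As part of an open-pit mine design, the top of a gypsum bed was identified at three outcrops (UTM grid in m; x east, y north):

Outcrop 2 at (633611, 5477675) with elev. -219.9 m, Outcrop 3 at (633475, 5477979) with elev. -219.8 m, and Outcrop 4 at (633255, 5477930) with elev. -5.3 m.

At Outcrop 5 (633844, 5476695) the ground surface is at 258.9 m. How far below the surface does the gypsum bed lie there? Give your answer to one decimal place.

Two edge vectors: Outcrop 2→Outcrop 3 = (-136, 304, 0.1), Outcrop 2→Outcrop 4 = (-356, 255, 214.6).
Normal n = (Outcrop 2→Outcrop 3) × (Outcrop 2→Outcrop 4) = (65212.9, 29150, 73544).
So ∂z/∂x = −n_x/n_z = −0.886719515 and ∂z/∂y = −n_y/n_z = −0.396361362.
Intercept c from Outcrop 2: -219.9 + 561835.24 + 2171138.72 = 2732754.06.
At (633844, 5476695): z_contact = −562041.84 − 2170750.29 + 2732754.06 = -38.07 m.
Depth below ground = 258.9 − (-38.07) = 297.0 m.

297.0 m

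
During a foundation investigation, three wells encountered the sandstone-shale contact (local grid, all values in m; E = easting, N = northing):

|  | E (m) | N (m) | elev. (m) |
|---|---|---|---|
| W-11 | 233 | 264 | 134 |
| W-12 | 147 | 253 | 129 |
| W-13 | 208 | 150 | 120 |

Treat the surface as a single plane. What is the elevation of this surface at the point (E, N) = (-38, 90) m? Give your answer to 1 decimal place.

Let the plane be z = a·E + b·N + c.
W-12−W-11: −86a − 11b = −5;  W-13−W-11: −25a − 114b = −14.
Solving gives a = 0.04366, b = 0.11323.
Then c = 134 − a·233 − b·264 = 93.93.
At (-38, 90): z = −1.7 + 10.2 + 93.93 = 102.5 m.

102.5 m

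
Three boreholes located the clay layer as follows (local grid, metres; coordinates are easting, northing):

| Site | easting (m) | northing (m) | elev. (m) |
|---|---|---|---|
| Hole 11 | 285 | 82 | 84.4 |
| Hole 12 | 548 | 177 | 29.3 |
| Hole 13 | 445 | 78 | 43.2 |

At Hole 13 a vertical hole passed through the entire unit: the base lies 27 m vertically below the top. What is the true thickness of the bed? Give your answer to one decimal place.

26.0 m

Two edge vectors: Hole 11→Hole 12 = (263, 95, -55.1), Hole 11→Hole 13 = (160, -4, -41.2).
Normal n = (Hole 11→Hole 12) × (Hole 11→Hole 13) = (-4134.4, 2019.6, -16252).
So ∂z/∂easting = −n_x/n_z = −0.25439 and ∂z/∂northing = −n_y/n_z = 0.12427.
|∇z| = √(a²+b²) = 0.28312, so dip δ = arctan(0.28312) = 15.81°.
True thickness = vertical thickness × cos δ = 27 × cos 15.81° = 26.0 m.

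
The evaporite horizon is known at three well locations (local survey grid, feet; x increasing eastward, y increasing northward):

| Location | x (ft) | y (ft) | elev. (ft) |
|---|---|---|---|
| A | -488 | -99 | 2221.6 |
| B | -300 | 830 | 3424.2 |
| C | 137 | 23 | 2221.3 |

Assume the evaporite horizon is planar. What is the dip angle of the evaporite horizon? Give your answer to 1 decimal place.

Let the plane be z = a·x + b·y + c.
B−A: 188a + 929b = 1202.6;  C−A: 625a + 122b = −0.3.
Solving gives a = −0.26358, b = 1.34785.
Gradient magnitude |∇z| = √(a² + b²) = √(0.06947 + 1.81670) = 1.37338.
True dip = arctan(1.37338) = 53.9°, dipping toward S (azimuth ≈ 169°).

53.9°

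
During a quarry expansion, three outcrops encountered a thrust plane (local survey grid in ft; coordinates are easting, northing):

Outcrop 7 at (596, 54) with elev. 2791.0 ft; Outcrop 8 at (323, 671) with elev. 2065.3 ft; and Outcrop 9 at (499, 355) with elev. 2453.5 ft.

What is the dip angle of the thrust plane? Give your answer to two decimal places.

Let the plane be z = a·easting + b·northing + c.
Outcrop 8−Outcrop 7: −273a + 617b = −725.7;  Outcrop 9−Outcrop 7: −97a + 301b = −337.5.
Solving gives a = 0.45683, b = −0.97405.
Gradient magnitude |∇z| = √(a² + b²) = √(0.20869 + 0.94877) = 1.07585.
True dip = arctan(1.07585) = 47.09°, dipping toward NNW (azimuth ≈ 335°).

47.09°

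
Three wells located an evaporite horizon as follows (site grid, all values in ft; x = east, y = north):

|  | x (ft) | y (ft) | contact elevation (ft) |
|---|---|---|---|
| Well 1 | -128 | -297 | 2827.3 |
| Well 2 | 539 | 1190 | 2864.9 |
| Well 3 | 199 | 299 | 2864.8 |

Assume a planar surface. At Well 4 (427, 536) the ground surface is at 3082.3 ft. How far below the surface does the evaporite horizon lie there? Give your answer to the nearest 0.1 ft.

165.8 ft

Let the plane be z = a·x + b·y + c.
Well 2−Well 1: 667a + 1487b = 37.6;  Well 3−Well 1: 327a + 596b = 37.5.
Solving gives a = 0.375947, b = −0.143347.
Then c = 2827.3 − a·-128 − b·-297 = 2832.85.
At (427, 536): z_contact = 160.53 − 76.83 + 2832.85 = 2916.54 ft.
Depth below ground = 3082.3 − 2916.54 = 165.8 ft.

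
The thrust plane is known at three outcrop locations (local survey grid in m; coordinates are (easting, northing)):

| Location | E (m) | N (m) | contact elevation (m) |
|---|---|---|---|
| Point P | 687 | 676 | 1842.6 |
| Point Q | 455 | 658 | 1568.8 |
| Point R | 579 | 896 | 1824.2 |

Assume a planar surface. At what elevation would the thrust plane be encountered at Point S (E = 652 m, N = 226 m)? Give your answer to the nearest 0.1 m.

Two edge vectors: Point P→Point Q = (-232, -18, -273.8), Point P→Point R = (-108, 220, -18.4).
Normal n = (Point P→Point Q) × (Point P→Point R) = (60567.2, 25301.6, -52984).
So ∂z/∂E = −n_x/n_z = 1.14312 and ∂z/∂N = −n_y/n_z = 0.47753.
Intercept c from Point P: 1842.6 − 785.33 − 322.81 = 734.46.
At (652, 226): z = 745.3 + 107.9 + 734.46 = 1587.7 m.

1587.7 m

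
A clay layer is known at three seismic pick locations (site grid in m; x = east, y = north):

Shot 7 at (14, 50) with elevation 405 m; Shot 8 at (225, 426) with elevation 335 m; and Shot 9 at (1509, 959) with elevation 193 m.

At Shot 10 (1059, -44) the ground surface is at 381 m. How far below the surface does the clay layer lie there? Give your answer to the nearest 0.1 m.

Let the plane be z = a·x + b·y + c.
Shot 8−Shot 7: 211a + 376b = −70;  Shot 9−Shot 7: 1495a + 909b = −212.
Solving gives a = −0.043427, b = −0.161800.
Then c = 405 − a·14 − b·50 = 413.70.
At (1059, -44): z_contact = −45.99 + 7.12 + 413.70 = 374.83 m.
Depth below ground = 381 − 374.83 = 6.2 m.

6.2 m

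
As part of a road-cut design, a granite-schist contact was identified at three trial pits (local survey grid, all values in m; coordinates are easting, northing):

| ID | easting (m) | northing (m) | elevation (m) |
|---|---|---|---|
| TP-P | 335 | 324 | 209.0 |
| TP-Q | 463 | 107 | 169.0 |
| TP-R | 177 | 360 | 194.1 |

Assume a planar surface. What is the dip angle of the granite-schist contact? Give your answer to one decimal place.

17.7°

Two edge vectors: TP-P→TP-Q = (128, -217, -40), TP-P→TP-R = (-158, 36, -14.9).
Normal n = (TP-P→TP-Q) × (TP-P→TP-R) = (4673.3, 8227.2, -29678).
So ∂z/∂easting = −n_x/n_z = 0.15747 and ∂z/∂northing = −n_y/n_z = 0.27722.
Gradient magnitude |∇z| = √(a² + b²) = √(0.02480 + 0.07685) = 0.31882.
True dip = arctan(0.31882) = 17.7°, dipping toward SSW (azimuth ≈ 210°).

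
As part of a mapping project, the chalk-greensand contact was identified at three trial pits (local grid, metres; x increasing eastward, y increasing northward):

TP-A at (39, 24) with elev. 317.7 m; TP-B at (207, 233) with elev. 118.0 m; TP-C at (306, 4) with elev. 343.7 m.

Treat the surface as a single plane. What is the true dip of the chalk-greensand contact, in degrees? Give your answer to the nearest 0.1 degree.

44.3°

Two edge vectors: TP-A→TP-B = (168, 209, -199.7), TP-A→TP-C = (267, -20, 26).
Normal n = (TP-A→TP-B) × (TP-A→TP-C) = (1440, -57687.9, -59163).
So ∂z/∂x = −n_x/n_z = 0.02434 and ∂z/∂y = −n_y/n_z = −0.97507.
Gradient magnitude |∇z| = √(a² + b²) = √(0.00059 + 0.95076) = 0.97537.
True dip = arctan(0.97537) = 44.3°, dipping toward N (azimuth ≈ 359°).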